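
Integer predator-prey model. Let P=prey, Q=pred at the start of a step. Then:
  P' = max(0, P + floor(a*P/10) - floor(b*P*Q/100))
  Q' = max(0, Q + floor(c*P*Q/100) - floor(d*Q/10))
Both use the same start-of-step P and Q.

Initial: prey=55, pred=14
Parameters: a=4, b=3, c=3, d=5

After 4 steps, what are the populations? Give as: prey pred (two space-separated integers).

Step 1: prey: 55+22-23=54; pred: 14+23-7=30
Step 2: prey: 54+21-48=27; pred: 30+48-15=63
Step 3: prey: 27+10-51=0; pred: 63+51-31=83
Step 4: prey: 0+0-0=0; pred: 83+0-41=42

Answer: 0 42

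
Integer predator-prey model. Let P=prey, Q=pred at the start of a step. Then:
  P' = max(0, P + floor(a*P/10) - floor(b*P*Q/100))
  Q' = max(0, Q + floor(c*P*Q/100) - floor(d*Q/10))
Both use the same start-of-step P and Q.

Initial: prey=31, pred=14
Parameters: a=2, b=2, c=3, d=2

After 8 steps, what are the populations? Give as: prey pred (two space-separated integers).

Answer: 0 26

Derivation:
Step 1: prey: 31+6-8=29; pred: 14+13-2=25
Step 2: prey: 29+5-14=20; pred: 25+21-5=41
Step 3: prey: 20+4-16=8; pred: 41+24-8=57
Step 4: prey: 8+1-9=0; pred: 57+13-11=59
Step 5: prey: 0+0-0=0; pred: 59+0-11=48
Step 6: prey: 0+0-0=0; pred: 48+0-9=39
Step 7: prey: 0+0-0=0; pred: 39+0-7=32
Step 8: prey: 0+0-0=0; pred: 32+0-6=26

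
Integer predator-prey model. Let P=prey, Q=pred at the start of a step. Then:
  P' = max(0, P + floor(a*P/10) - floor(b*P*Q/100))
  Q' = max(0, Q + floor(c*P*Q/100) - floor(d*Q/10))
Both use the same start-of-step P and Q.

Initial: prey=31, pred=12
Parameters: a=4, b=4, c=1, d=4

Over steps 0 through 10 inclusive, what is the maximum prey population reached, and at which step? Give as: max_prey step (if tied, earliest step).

Answer: 58 10

Derivation:
Step 1: prey: 31+12-14=29; pred: 12+3-4=11
Step 2: prey: 29+11-12=28; pred: 11+3-4=10
Step 3: prey: 28+11-11=28; pred: 10+2-4=8
Step 4: prey: 28+11-8=31; pred: 8+2-3=7
Step 5: prey: 31+12-8=35; pred: 7+2-2=7
Step 6: prey: 35+14-9=40; pred: 7+2-2=7
Step 7: prey: 40+16-11=45; pred: 7+2-2=7
Step 8: prey: 45+18-12=51; pred: 7+3-2=8
Step 9: prey: 51+20-16=55; pred: 8+4-3=9
Step 10: prey: 55+22-19=58; pred: 9+4-3=10
Max prey = 58 at step 10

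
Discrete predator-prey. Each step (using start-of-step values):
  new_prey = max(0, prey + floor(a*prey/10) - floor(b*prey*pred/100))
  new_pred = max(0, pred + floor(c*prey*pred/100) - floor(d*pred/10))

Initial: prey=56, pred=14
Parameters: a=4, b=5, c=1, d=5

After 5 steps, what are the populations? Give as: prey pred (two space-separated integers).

Step 1: prey: 56+22-39=39; pred: 14+7-7=14
Step 2: prey: 39+15-27=27; pred: 14+5-7=12
Step 3: prey: 27+10-16=21; pred: 12+3-6=9
Step 4: prey: 21+8-9=20; pred: 9+1-4=6
Step 5: prey: 20+8-6=22; pred: 6+1-3=4

Answer: 22 4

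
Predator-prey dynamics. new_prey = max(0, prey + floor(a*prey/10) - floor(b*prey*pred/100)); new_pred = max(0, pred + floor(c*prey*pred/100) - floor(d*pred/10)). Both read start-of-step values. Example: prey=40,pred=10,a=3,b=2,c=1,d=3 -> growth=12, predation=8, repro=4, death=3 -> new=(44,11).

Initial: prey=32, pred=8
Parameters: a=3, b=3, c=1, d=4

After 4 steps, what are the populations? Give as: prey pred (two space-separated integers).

Answer: 45 7

Derivation:
Step 1: prey: 32+9-7=34; pred: 8+2-3=7
Step 2: prey: 34+10-7=37; pred: 7+2-2=7
Step 3: prey: 37+11-7=41; pred: 7+2-2=7
Step 4: prey: 41+12-8=45; pred: 7+2-2=7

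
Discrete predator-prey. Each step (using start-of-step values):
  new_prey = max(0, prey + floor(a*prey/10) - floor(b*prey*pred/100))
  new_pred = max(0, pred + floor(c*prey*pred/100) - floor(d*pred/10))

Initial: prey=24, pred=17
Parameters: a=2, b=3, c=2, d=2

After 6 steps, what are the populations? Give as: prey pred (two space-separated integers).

Step 1: prey: 24+4-12=16; pred: 17+8-3=22
Step 2: prey: 16+3-10=9; pred: 22+7-4=25
Step 3: prey: 9+1-6=4; pred: 25+4-5=24
Step 4: prey: 4+0-2=2; pred: 24+1-4=21
Step 5: prey: 2+0-1=1; pred: 21+0-4=17
Step 6: prey: 1+0-0=1; pred: 17+0-3=14

Answer: 1 14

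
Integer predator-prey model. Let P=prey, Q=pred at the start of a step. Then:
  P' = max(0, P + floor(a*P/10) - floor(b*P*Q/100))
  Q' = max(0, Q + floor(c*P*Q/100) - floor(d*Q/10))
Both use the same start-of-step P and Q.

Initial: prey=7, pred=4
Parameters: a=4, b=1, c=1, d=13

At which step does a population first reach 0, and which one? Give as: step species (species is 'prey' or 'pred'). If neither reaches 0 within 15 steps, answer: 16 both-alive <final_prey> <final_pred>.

Answer: 1 pred

Derivation:
Step 1: prey: 7+2-0=9; pred: 4+0-5=0
First extinction: pred at step 1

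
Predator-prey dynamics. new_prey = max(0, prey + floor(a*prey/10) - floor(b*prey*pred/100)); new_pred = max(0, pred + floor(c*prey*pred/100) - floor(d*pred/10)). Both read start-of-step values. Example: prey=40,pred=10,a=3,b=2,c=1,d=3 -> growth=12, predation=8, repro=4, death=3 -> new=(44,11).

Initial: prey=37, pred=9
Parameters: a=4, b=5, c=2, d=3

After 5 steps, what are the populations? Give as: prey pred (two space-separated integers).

Answer: 0 16

Derivation:
Step 1: prey: 37+14-16=35; pred: 9+6-2=13
Step 2: prey: 35+14-22=27; pred: 13+9-3=19
Step 3: prey: 27+10-25=12; pred: 19+10-5=24
Step 4: prey: 12+4-14=2; pred: 24+5-7=22
Step 5: prey: 2+0-2=0; pred: 22+0-6=16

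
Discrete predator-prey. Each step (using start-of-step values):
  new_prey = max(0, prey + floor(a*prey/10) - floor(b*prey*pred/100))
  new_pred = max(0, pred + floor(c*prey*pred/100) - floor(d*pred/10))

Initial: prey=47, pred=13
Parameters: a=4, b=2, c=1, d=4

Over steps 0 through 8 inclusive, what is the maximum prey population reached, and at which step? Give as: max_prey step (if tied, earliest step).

Answer: 67 4

Derivation:
Step 1: prey: 47+18-12=53; pred: 13+6-5=14
Step 2: prey: 53+21-14=60; pred: 14+7-5=16
Step 3: prey: 60+24-19=65; pred: 16+9-6=19
Step 4: prey: 65+26-24=67; pred: 19+12-7=24
Step 5: prey: 67+26-32=61; pred: 24+16-9=31
Step 6: prey: 61+24-37=48; pred: 31+18-12=37
Step 7: prey: 48+19-35=32; pred: 37+17-14=40
Step 8: prey: 32+12-25=19; pred: 40+12-16=36
Max prey = 67 at step 4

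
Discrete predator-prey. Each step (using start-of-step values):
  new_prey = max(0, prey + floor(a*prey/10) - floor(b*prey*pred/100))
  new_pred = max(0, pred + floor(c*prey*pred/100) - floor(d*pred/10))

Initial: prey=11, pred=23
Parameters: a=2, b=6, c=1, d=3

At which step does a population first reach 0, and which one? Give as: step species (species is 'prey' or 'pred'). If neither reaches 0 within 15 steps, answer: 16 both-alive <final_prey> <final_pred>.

Step 1: prey: 11+2-15=0; pred: 23+2-6=19
First extinction: prey at step 1

Answer: 1 prey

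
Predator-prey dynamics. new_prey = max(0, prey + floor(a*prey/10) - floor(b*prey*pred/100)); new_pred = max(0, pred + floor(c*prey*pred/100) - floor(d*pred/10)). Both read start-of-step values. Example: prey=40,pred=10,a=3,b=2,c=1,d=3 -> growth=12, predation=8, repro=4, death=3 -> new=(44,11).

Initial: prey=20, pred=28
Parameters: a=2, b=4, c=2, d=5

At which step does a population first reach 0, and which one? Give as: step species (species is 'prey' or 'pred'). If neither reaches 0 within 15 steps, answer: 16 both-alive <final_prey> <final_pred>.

Answer: 2 prey

Derivation:
Step 1: prey: 20+4-22=2; pred: 28+11-14=25
Step 2: prey: 2+0-2=0; pred: 25+1-12=14
First extinction: prey at step 2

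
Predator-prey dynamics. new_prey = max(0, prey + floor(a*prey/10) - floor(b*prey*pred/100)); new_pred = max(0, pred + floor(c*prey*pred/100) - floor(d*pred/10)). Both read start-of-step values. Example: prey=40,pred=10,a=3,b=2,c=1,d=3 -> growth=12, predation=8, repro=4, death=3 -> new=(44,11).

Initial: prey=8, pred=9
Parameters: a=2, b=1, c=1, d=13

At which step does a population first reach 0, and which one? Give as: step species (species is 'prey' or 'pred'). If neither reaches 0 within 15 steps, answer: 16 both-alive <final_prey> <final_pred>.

Step 1: prey: 8+1-0=9; pred: 9+0-11=0
First extinction: pred at step 1

Answer: 1 pred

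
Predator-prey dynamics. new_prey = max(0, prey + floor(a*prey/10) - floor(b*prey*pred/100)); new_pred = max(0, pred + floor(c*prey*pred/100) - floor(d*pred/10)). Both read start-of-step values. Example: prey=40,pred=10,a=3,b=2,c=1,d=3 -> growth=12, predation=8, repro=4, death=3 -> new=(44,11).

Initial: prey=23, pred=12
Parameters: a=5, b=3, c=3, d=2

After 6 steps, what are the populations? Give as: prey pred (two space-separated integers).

Step 1: prey: 23+11-8=26; pred: 12+8-2=18
Step 2: prey: 26+13-14=25; pred: 18+14-3=29
Step 3: prey: 25+12-21=16; pred: 29+21-5=45
Step 4: prey: 16+8-21=3; pred: 45+21-9=57
Step 5: prey: 3+1-5=0; pred: 57+5-11=51
Step 6: prey: 0+0-0=0; pred: 51+0-10=41

Answer: 0 41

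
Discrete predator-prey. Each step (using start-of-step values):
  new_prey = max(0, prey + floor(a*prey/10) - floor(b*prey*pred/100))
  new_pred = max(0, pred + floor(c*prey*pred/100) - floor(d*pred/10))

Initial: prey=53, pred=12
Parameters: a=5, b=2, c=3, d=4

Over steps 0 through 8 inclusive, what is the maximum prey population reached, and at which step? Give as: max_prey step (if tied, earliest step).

Answer: 67 1

Derivation:
Step 1: prey: 53+26-12=67; pred: 12+19-4=27
Step 2: prey: 67+33-36=64; pred: 27+54-10=71
Step 3: prey: 64+32-90=6; pred: 71+136-28=179
Step 4: prey: 6+3-21=0; pred: 179+32-71=140
Step 5: prey: 0+0-0=0; pred: 140+0-56=84
Step 6: prey: 0+0-0=0; pred: 84+0-33=51
Step 7: prey: 0+0-0=0; pred: 51+0-20=31
Step 8: prey: 0+0-0=0; pred: 31+0-12=19
Max prey = 67 at step 1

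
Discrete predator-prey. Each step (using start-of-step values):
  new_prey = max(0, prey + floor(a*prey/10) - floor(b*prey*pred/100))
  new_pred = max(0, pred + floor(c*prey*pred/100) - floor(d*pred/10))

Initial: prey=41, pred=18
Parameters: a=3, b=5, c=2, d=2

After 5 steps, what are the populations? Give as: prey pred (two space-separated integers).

Answer: 0 18

Derivation:
Step 1: prey: 41+12-36=17; pred: 18+14-3=29
Step 2: prey: 17+5-24=0; pred: 29+9-5=33
Step 3: prey: 0+0-0=0; pred: 33+0-6=27
Step 4: prey: 0+0-0=0; pred: 27+0-5=22
Step 5: prey: 0+0-0=0; pred: 22+0-4=18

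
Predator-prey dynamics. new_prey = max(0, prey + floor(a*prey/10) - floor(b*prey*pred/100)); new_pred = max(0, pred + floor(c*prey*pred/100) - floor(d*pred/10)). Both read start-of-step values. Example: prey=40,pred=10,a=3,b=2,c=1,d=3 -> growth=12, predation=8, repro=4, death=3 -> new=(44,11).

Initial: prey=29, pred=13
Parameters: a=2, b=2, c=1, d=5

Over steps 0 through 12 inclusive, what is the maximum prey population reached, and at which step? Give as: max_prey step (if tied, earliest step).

Step 1: prey: 29+5-7=27; pred: 13+3-6=10
Step 2: prey: 27+5-5=27; pred: 10+2-5=7
Step 3: prey: 27+5-3=29; pred: 7+1-3=5
Step 4: prey: 29+5-2=32; pred: 5+1-2=4
Step 5: prey: 32+6-2=36; pred: 4+1-2=3
Step 6: prey: 36+7-2=41; pred: 3+1-1=3
Step 7: prey: 41+8-2=47; pred: 3+1-1=3
Step 8: prey: 47+9-2=54; pred: 3+1-1=3
Step 9: prey: 54+10-3=61; pred: 3+1-1=3
Step 10: prey: 61+12-3=70; pred: 3+1-1=3
Step 11: prey: 70+14-4=80; pred: 3+2-1=4
Step 12: prey: 80+16-6=90; pred: 4+3-2=5
Max prey = 90 at step 12

Answer: 90 12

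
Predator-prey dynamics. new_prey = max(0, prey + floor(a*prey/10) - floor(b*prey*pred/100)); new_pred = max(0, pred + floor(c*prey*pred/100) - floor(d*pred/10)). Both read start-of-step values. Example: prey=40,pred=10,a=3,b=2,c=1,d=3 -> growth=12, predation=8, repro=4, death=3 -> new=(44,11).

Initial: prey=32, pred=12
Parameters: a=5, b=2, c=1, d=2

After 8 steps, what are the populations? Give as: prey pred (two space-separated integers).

Step 1: prey: 32+16-7=41; pred: 12+3-2=13
Step 2: prey: 41+20-10=51; pred: 13+5-2=16
Step 3: prey: 51+25-16=60; pred: 16+8-3=21
Step 4: prey: 60+30-25=65; pred: 21+12-4=29
Step 5: prey: 65+32-37=60; pred: 29+18-5=42
Step 6: prey: 60+30-50=40; pred: 42+25-8=59
Step 7: prey: 40+20-47=13; pred: 59+23-11=71
Step 8: prey: 13+6-18=1; pred: 71+9-14=66

Answer: 1 66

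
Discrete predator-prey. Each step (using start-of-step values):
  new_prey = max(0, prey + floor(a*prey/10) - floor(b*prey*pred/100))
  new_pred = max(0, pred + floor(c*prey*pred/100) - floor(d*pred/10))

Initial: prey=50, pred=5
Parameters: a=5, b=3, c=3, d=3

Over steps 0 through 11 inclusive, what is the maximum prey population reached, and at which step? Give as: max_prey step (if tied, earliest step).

Answer: 80 2

Derivation:
Step 1: prey: 50+25-7=68; pred: 5+7-1=11
Step 2: prey: 68+34-22=80; pred: 11+22-3=30
Step 3: prey: 80+40-72=48; pred: 30+72-9=93
Step 4: prey: 48+24-133=0; pred: 93+133-27=199
Step 5: prey: 0+0-0=0; pred: 199+0-59=140
Step 6: prey: 0+0-0=0; pred: 140+0-42=98
Step 7: prey: 0+0-0=0; pred: 98+0-29=69
Step 8: prey: 0+0-0=0; pred: 69+0-20=49
Step 9: prey: 0+0-0=0; pred: 49+0-14=35
Step 10: prey: 0+0-0=0; pred: 35+0-10=25
Step 11: prey: 0+0-0=0; pred: 25+0-7=18
Max prey = 80 at step 2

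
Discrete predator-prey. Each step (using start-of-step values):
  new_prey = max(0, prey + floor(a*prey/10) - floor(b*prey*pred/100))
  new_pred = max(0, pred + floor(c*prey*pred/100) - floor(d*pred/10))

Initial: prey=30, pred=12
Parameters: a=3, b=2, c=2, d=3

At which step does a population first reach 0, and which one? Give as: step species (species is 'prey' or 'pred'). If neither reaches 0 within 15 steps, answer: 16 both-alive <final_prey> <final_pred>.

Answer: 16 both-alive 2 3

Derivation:
Step 1: prey: 30+9-7=32; pred: 12+7-3=16
Step 2: prey: 32+9-10=31; pred: 16+10-4=22
Step 3: prey: 31+9-13=27; pred: 22+13-6=29
Step 4: prey: 27+8-15=20; pred: 29+15-8=36
Step 5: prey: 20+6-14=12; pred: 36+14-10=40
Step 6: prey: 12+3-9=6; pred: 40+9-12=37
Step 7: prey: 6+1-4=3; pred: 37+4-11=30
Step 8: prey: 3+0-1=2; pred: 30+1-9=22
Step 9: prey: 2+0-0=2; pred: 22+0-6=16
Step 10: prey: 2+0-0=2; pred: 16+0-4=12
Step 11: prey: 2+0-0=2; pred: 12+0-3=9
Step 12: prey: 2+0-0=2; pred: 9+0-2=7
Step 13: prey: 2+0-0=2; pred: 7+0-2=5
Step 14: prey: 2+0-0=2; pred: 5+0-1=4
Step 15: prey: 2+0-0=2; pred: 4+0-1=3
No extinction within 15 steps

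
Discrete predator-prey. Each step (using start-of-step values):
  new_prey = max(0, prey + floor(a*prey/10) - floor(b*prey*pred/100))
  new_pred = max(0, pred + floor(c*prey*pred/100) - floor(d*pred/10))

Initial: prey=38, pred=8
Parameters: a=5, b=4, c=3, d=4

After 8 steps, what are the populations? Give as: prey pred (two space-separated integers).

Answer: 0 8

Derivation:
Step 1: prey: 38+19-12=45; pred: 8+9-3=14
Step 2: prey: 45+22-25=42; pred: 14+18-5=27
Step 3: prey: 42+21-45=18; pred: 27+34-10=51
Step 4: prey: 18+9-36=0; pred: 51+27-20=58
Step 5: prey: 0+0-0=0; pred: 58+0-23=35
Step 6: prey: 0+0-0=0; pred: 35+0-14=21
Step 7: prey: 0+0-0=0; pred: 21+0-8=13
Step 8: prey: 0+0-0=0; pred: 13+0-5=8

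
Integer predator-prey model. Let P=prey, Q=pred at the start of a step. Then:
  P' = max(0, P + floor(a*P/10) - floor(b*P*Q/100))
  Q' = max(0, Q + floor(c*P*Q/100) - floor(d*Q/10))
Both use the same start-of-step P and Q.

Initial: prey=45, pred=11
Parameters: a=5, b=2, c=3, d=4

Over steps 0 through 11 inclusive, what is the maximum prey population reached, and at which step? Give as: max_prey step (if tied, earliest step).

Step 1: prey: 45+22-9=58; pred: 11+14-4=21
Step 2: prey: 58+29-24=63; pred: 21+36-8=49
Step 3: prey: 63+31-61=33; pred: 49+92-19=122
Step 4: prey: 33+16-80=0; pred: 122+120-48=194
Step 5: prey: 0+0-0=0; pred: 194+0-77=117
Step 6: prey: 0+0-0=0; pred: 117+0-46=71
Step 7: prey: 0+0-0=0; pred: 71+0-28=43
Step 8: prey: 0+0-0=0; pred: 43+0-17=26
Step 9: prey: 0+0-0=0; pred: 26+0-10=16
Step 10: prey: 0+0-0=0; pred: 16+0-6=10
Step 11: prey: 0+0-0=0; pred: 10+0-4=6
Max prey = 63 at step 2

Answer: 63 2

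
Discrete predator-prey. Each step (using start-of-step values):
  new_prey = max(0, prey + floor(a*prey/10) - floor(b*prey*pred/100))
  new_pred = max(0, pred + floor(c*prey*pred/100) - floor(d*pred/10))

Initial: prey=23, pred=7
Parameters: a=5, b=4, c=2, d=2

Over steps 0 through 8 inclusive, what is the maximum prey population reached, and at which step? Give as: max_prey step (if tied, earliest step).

Answer: 32 2

Derivation:
Step 1: prey: 23+11-6=28; pred: 7+3-1=9
Step 2: prey: 28+14-10=32; pred: 9+5-1=13
Step 3: prey: 32+16-16=32; pred: 13+8-2=19
Step 4: prey: 32+16-24=24; pred: 19+12-3=28
Step 5: prey: 24+12-26=10; pred: 28+13-5=36
Step 6: prey: 10+5-14=1; pred: 36+7-7=36
Step 7: prey: 1+0-1=0; pred: 36+0-7=29
Step 8: prey: 0+0-0=0; pred: 29+0-5=24
Max prey = 32 at step 2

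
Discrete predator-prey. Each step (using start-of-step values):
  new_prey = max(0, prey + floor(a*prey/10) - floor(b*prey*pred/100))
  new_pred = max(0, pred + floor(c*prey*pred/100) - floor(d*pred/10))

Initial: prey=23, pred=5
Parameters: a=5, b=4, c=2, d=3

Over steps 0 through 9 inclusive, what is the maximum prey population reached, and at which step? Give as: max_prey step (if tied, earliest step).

Answer: 46 4

Derivation:
Step 1: prey: 23+11-4=30; pred: 5+2-1=6
Step 2: prey: 30+15-7=38; pred: 6+3-1=8
Step 3: prey: 38+19-12=45; pred: 8+6-2=12
Step 4: prey: 45+22-21=46; pred: 12+10-3=19
Step 5: prey: 46+23-34=35; pred: 19+17-5=31
Step 6: prey: 35+17-43=9; pred: 31+21-9=43
Step 7: prey: 9+4-15=0; pred: 43+7-12=38
Step 8: prey: 0+0-0=0; pred: 38+0-11=27
Step 9: prey: 0+0-0=0; pred: 27+0-8=19
Max prey = 46 at step 4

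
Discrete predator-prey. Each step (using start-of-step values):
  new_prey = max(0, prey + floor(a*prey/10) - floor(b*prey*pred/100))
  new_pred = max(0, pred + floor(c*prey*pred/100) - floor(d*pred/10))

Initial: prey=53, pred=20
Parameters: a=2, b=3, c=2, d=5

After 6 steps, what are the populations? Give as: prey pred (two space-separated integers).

Step 1: prey: 53+10-31=32; pred: 20+21-10=31
Step 2: prey: 32+6-29=9; pred: 31+19-15=35
Step 3: prey: 9+1-9=1; pred: 35+6-17=24
Step 4: prey: 1+0-0=1; pred: 24+0-12=12
Step 5: prey: 1+0-0=1; pred: 12+0-6=6
Step 6: prey: 1+0-0=1; pred: 6+0-3=3

Answer: 1 3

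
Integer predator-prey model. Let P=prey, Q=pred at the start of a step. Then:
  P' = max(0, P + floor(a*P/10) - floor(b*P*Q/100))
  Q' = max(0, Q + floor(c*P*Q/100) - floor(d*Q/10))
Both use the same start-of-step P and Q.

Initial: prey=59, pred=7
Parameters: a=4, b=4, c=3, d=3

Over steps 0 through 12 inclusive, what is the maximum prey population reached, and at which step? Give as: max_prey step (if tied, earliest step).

Answer: 66 1

Derivation:
Step 1: prey: 59+23-16=66; pred: 7+12-2=17
Step 2: prey: 66+26-44=48; pred: 17+33-5=45
Step 3: prey: 48+19-86=0; pred: 45+64-13=96
Step 4: prey: 0+0-0=0; pred: 96+0-28=68
Step 5: prey: 0+0-0=0; pred: 68+0-20=48
Step 6: prey: 0+0-0=0; pred: 48+0-14=34
Step 7: prey: 0+0-0=0; pred: 34+0-10=24
Step 8: prey: 0+0-0=0; pred: 24+0-7=17
Step 9: prey: 0+0-0=0; pred: 17+0-5=12
Step 10: prey: 0+0-0=0; pred: 12+0-3=9
Step 11: prey: 0+0-0=0; pred: 9+0-2=7
Step 12: prey: 0+0-0=0; pred: 7+0-2=5
Max prey = 66 at step 1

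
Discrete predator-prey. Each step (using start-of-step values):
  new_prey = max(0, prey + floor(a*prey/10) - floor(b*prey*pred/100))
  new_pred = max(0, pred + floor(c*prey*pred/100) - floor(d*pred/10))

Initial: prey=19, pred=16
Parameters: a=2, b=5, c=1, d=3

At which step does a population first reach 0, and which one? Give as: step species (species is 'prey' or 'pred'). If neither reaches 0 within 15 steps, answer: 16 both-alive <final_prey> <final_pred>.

Answer: 16 both-alive 2 3

Derivation:
Step 1: prey: 19+3-15=7; pred: 16+3-4=15
Step 2: prey: 7+1-5=3; pred: 15+1-4=12
Step 3: prey: 3+0-1=2; pred: 12+0-3=9
Step 4: prey: 2+0-0=2; pred: 9+0-2=7
Step 5: prey: 2+0-0=2; pred: 7+0-2=5
Step 6: prey: 2+0-0=2; pred: 5+0-1=4
Step 7: prey: 2+0-0=2; pred: 4+0-1=3
Step 8: prey: 2+0-0=2; pred: 3+0-0=3
Steps 9-15: state stable at prey=2, pred=3 (no change)
No extinction within 15 steps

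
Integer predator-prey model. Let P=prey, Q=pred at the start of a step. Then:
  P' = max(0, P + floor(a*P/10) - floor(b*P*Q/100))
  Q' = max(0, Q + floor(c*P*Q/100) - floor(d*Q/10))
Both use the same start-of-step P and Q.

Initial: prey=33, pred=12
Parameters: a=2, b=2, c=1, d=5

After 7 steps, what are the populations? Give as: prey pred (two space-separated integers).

Answer: 54 3

Derivation:
Step 1: prey: 33+6-7=32; pred: 12+3-6=9
Step 2: prey: 32+6-5=33; pred: 9+2-4=7
Step 3: prey: 33+6-4=35; pred: 7+2-3=6
Step 4: prey: 35+7-4=38; pred: 6+2-3=5
Step 5: prey: 38+7-3=42; pred: 5+1-2=4
Step 6: prey: 42+8-3=47; pred: 4+1-2=3
Step 7: prey: 47+9-2=54; pred: 3+1-1=3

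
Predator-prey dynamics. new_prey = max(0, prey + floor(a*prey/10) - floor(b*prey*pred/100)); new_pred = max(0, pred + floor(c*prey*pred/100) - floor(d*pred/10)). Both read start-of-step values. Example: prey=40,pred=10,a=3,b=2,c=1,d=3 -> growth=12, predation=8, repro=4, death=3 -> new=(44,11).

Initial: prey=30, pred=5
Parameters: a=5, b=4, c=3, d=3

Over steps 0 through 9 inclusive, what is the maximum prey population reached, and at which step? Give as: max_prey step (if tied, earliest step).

Answer: 46 2

Derivation:
Step 1: prey: 30+15-6=39; pred: 5+4-1=8
Step 2: prey: 39+19-12=46; pred: 8+9-2=15
Step 3: prey: 46+23-27=42; pred: 15+20-4=31
Step 4: prey: 42+21-52=11; pred: 31+39-9=61
Step 5: prey: 11+5-26=0; pred: 61+20-18=63
Step 6: prey: 0+0-0=0; pred: 63+0-18=45
Step 7: prey: 0+0-0=0; pred: 45+0-13=32
Step 8: prey: 0+0-0=0; pred: 32+0-9=23
Step 9: prey: 0+0-0=0; pred: 23+0-6=17
Max prey = 46 at step 2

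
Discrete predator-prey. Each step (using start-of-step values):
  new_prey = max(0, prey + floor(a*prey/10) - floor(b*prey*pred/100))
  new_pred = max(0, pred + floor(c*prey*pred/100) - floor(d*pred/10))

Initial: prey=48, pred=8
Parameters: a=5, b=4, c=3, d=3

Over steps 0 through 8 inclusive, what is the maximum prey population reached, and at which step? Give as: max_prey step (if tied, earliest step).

Step 1: prey: 48+24-15=57; pred: 8+11-2=17
Step 2: prey: 57+28-38=47; pred: 17+29-5=41
Step 3: prey: 47+23-77=0; pred: 41+57-12=86
Step 4: prey: 0+0-0=0; pred: 86+0-25=61
Step 5: prey: 0+0-0=0; pred: 61+0-18=43
Step 6: prey: 0+0-0=0; pred: 43+0-12=31
Step 7: prey: 0+0-0=0; pred: 31+0-9=22
Step 8: prey: 0+0-0=0; pred: 22+0-6=16
Max prey = 57 at step 1

Answer: 57 1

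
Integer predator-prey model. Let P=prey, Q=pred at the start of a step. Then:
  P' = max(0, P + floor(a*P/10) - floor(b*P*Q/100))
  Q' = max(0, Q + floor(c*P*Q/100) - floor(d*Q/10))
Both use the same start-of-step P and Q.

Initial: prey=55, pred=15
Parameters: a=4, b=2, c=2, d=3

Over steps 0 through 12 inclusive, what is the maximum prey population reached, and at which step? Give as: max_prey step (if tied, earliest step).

Answer: 61 1

Derivation:
Step 1: prey: 55+22-16=61; pred: 15+16-4=27
Step 2: prey: 61+24-32=53; pred: 27+32-8=51
Step 3: prey: 53+21-54=20; pred: 51+54-15=90
Step 4: prey: 20+8-36=0; pred: 90+36-27=99
Step 5: prey: 0+0-0=0; pred: 99+0-29=70
Step 6: prey: 0+0-0=0; pred: 70+0-21=49
Step 7: prey: 0+0-0=0; pred: 49+0-14=35
Step 8: prey: 0+0-0=0; pred: 35+0-10=25
Step 9: prey: 0+0-0=0; pred: 25+0-7=18
Step 10: prey: 0+0-0=0; pred: 18+0-5=13
Step 11: prey: 0+0-0=0; pred: 13+0-3=10
Step 12: prey: 0+0-0=0; pred: 10+0-3=7
Max prey = 61 at step 1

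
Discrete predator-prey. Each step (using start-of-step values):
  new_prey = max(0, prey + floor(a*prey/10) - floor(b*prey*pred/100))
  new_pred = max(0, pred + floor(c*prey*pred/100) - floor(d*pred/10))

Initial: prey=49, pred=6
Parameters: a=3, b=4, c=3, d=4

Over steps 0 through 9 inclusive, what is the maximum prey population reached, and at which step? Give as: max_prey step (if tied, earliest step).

Answer: 52 1

Derivation:
Step 1: prey: 49+14-11=52; pred: 6+8-2=12
Step 2: prey: 52+15-24=43; pred: 12+18-4=26
Step 3: prey: 43+12-44=11; pred: 26+33-10=49
Step 4: prey: 11+3-21=0; pred: 49+16-19=46
Step 5: prey: 0+0-0=0; pred: 46+0-18=28
Step 6: prey: 0+0-0=0; pred: 28+0-11=17
Step 7: prey: 0+0-0=0; pred: 17+0-6=11
Step 8: prey: 0+0-0=0; pred: 11+0-4=7
Step 9: prey: 0+0-0=0; pred: 7+0-2=5
Max prey = 52 at step 1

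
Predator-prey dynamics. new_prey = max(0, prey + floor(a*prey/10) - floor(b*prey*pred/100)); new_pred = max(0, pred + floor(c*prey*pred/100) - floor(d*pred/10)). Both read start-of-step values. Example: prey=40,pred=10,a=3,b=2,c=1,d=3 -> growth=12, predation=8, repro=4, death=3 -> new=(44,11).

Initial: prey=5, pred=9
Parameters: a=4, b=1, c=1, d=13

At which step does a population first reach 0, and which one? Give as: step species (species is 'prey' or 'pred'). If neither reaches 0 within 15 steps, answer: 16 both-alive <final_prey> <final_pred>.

Step 1: prey: 5+2-0=7; pred: 9+0-11=0
First extinction: pred at step 1

Answer: 1 pred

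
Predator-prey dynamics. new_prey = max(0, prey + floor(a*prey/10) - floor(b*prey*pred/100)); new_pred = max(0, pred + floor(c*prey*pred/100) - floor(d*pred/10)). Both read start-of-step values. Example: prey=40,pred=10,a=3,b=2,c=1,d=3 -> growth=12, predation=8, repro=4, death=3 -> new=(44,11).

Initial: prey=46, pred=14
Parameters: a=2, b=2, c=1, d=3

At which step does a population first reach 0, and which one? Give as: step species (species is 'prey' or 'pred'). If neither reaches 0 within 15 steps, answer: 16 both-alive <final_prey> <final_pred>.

Step 1: prey: 46+9-12=43; pred: 14+6-4=16
Step 2: prey: 43+8-13=38; pred: 16+6-4=18
Step 3: prey: 38+7-13=32; pred: 18+6-5=19
Step 4: prey: 32+6-12=26; pred: 19+6-5=20
Step 5: prey: 26+5-10=21; pred: 20+5-6=19
Step 6: prey: 21+4-7=18; pred: 19+3-5=17
Step 7: prey: 18+3-6=15; pred: 17+3-5=15
Step 8: prey: 15+3-4=14; pred: 15+2-4=13
Step 9: prey: 14+2-3=13; pred: 13+1-3=11
Step 10: prey: 13+2-2=13; pred: 11+1-3=9
Step 11: prey: 13+2-2=13; pred: 9+1-2=8
Step 12: prey: 13+2-2=13; pred: 8+1-2=7
Step 13: prey: 13+2-1=14; pred: 7+0-2=5
Step 14: prey: 14+2-1=15; pred: 5+0-1=4
Step 15: prey: 15+3-1=17; pred: 4+0-1=3
No extinction within 15 steps

Answer: 16 both-alive 17 3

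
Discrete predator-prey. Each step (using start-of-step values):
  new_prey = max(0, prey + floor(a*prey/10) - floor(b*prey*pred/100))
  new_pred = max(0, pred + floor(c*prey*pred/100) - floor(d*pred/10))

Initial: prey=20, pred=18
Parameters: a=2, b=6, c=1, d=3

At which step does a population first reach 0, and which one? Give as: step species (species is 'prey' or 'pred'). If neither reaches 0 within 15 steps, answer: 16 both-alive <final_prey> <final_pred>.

Step 1: prey: 20+4-21=3; pred: 18+3-5=16
Step 2: prey: 3+0-2=1; pred: 16+0-4=12
Step 3: prey: 1+0-0=1; pred: 12+0-3=9
Step 4: prey: 1+0-0=1; pred: 9+0-2=7
Step 5: prey: 1+0-0=1; pred: 7+0-2=5
Step 6: prey: 1+0-0=1; pred: 5+0-1=4
Step 7: prey: 1+0-0=1; pred: 4+0-1=3
Step 8: prey: 1+0-0=1; pred: 3+0-0=3
Steps 9-15: state stable at prey=1, pred=3 (no change)
No extinction within 15 steps

Answer: 16 both-alive 1 3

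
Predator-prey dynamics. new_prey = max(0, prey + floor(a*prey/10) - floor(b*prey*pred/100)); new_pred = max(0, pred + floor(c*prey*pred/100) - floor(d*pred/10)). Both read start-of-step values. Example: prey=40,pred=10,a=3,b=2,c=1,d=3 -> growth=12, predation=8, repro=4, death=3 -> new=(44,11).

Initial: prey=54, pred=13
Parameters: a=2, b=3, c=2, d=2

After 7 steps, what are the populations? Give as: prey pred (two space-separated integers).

Step 1: prey: 54+10-21=43; pred: 13+14-2=25
Step 2: prey: 43+8-32=19; pred: 25+21-5=41
Step 3: prey: 19+3-23=0; pred: 41+15-8=48
Step 4: prey: 0+0-0=0; pred: 48+0-9=39
Step 5: prey: 0+0-0=0; pred: 39+0-7=32
Step 6: prey: 0+0-0=0; pred: 32+0-6=26
Step 7: prey: 0+0-0=0; pred: 26+0-5=21

Answer: 0 21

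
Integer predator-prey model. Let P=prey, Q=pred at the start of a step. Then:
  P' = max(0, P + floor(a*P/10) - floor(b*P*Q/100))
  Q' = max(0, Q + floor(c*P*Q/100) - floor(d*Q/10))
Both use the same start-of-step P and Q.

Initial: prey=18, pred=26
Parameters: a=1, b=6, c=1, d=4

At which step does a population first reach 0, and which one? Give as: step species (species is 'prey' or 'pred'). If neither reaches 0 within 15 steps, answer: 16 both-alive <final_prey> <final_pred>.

Answer: 1 prey

Derivation:
Step 1: prey: 18+1-28=0; pred: 26+4-10=20
First extinction: prey at step 1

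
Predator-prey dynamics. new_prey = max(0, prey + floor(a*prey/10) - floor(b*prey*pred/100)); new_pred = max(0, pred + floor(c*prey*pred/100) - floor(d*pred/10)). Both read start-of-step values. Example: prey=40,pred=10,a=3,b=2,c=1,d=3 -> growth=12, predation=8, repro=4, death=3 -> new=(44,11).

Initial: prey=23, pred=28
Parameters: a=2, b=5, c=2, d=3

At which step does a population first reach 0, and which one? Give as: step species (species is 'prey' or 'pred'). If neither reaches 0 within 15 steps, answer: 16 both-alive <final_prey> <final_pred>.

Answer: 1 prey

Derivation:
Step 1: prey: 23+4-32=0; pred: 28+12-8=32
First extinction: prey at step 1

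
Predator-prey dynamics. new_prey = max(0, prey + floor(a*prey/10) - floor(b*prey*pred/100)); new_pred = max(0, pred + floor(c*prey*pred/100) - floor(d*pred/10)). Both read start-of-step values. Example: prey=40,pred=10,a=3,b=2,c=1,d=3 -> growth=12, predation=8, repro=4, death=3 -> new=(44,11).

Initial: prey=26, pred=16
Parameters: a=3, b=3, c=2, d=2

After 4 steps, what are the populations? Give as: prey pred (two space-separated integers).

Answer: 4 26

Derivation:
Step 1: prey: 26+7-12=21; pred: 16+8-3=21
Step 2: prey: 21+6-13=14; pred: 21+8-4=25
Step 3: prey: 14+4-10=8; pred: 25+7-5=27
Step 4: prey: 8+2-6=4; pred: 27+4-5=26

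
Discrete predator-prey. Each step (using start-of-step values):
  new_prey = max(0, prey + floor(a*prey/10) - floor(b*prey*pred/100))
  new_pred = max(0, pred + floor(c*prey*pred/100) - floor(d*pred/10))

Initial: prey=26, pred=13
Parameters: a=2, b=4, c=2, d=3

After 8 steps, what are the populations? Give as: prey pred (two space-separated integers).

Answer: 2 4

Derivation:
Step 1: prey: 26+5-13=18; pred: 13+6-3=16
Step 2: prey: 18+3-11=10; pred: 16+5-4=17
Step 3: prey: 10+2-6=6; pred: 17+3-5=15
Step 4: prey: 6+1-3=4; pred: 15+1-4=12
Step 5: prey: 4+0-1=3; pred: 12+0-3=9
Step 6: prey: 3+0-1=2; pred: 9+0-2=7
Step 7: prey: 2+0-0=2; pred: 7+0-2=5
Step 8: prey: 2+0-0=2; pred: 5+0-1=4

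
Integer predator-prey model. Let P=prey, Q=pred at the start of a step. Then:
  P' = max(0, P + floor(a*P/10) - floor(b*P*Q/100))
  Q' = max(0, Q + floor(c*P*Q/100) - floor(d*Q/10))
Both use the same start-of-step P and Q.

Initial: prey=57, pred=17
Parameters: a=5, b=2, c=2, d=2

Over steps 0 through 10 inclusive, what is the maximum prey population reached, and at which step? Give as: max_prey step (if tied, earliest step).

Step 1: prey: 57+28-19=66; pred: 17+19-3=33
Step 2: prey: 66+33-43=56; pred: 33+43-6=70
Step 3: prey: 56+28-78=6; pred: 70+78-14=134
Step 4: prey: 6+3-16=0; pred: 134+16-26=124
Step 5: prey: 0+0-0=0; pred: 124+0-24=100
Step 6: prey: 0+0-0=0; pred: 100+0-20=80
Step 7: prey: 0+0-0=0; pred: 80+0-16=64
Step 8: prey: 0+0-0=0; pred: 64+0-12=52
Step 9: prey: 0+0-0=0; pred: 52+0-10=42
Step 10: prey: 0+0-0=0; pred: 42+0-8=34
Max prey = 66 at step 1

Answer: 66 1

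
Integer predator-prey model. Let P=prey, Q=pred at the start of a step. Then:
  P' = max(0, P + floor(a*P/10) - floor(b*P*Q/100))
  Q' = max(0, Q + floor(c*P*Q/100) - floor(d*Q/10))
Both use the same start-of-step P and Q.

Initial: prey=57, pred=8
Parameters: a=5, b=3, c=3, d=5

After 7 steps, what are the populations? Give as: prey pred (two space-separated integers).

Answer: 0 13

Derivation:
Step 1: prey: 57+28-13=72; pred: 8+13-4=17
Step 2: prey: 72+36-36=72; pred: 17+36-8=45
Step 3: prey: 72+36-97=11; pred: 45+97-22=120
Step 4: prey: 11+5-39=0; pred: 120+39-60=99
Step 5: prey: 0+0-0=0; pred: 99+0-49=50
Step 6: prey: 0+0-0=0; pred: 50+0-25=25
Step 7: prey: 0+0-0=0; pred: 25+0-12=13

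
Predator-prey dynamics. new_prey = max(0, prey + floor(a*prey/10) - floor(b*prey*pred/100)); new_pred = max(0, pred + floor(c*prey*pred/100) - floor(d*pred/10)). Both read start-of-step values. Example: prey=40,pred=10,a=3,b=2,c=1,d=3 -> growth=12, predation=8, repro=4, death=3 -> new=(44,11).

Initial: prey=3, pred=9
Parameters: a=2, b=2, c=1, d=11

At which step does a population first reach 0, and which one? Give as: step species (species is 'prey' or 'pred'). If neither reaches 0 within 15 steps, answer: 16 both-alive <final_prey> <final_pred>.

Answer: 1 pred

Derivation:
Step 1: prey: 3+0-0=3; pred: 9+0-9=0
First extinction: pred at step 1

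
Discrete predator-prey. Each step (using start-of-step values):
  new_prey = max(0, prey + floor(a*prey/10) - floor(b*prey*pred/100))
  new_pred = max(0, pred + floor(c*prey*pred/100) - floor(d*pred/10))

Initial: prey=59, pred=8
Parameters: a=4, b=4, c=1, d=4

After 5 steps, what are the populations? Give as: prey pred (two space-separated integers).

Step 1: prey: 59+23-18=64; pred: 8+4-3=9
Step 2: prey: 64+25-23=66; pred: 9+5-3=11
Step 3: prey: 66+26-29=63; pred: 11+7-4=14
Step 4: prey: 63+25-35=53; pred: 14+8-5=17
Step 5: prey: 53+21-36=38; pred: 17+9-6=20

Answer: 38 20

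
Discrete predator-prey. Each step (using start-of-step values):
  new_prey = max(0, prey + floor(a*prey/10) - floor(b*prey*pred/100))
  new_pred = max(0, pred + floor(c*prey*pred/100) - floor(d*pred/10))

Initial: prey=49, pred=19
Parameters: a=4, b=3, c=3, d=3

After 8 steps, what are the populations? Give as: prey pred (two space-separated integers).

Step 1: prey: 49+19-27=41; pred: 19+27-5=41
Step 2: prey: 41+16-50=7; pred: 41+50-12=79
Step 3: prey: 7+2-16=0; pred: 79+16-23=72
Step 4: prey: 0+0-0=0; pred: 72+0-21=51
Step 5: prey: 0+0-0=0; pred: 51+0-15=36
Step 6: prey: 0+0-0=0; pred: 36+0-10=26
Step 7: prey: 0+0-0=0; pred: 26+0-7=19
Step 8: prey: 0+0-0=0; pred: 19+0-5=14

Answer: 0 14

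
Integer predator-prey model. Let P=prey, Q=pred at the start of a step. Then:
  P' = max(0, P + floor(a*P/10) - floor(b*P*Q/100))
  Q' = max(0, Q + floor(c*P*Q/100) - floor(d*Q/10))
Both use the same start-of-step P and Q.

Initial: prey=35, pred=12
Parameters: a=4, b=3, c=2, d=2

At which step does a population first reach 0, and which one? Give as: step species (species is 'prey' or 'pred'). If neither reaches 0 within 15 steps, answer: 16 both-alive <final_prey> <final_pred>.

Step 1: prey: 35+14-12=37; pred: 12+8-2=18
Step 2: prey: 37+14-19=32; pred: 18+13-3=28
Step 3: prey: 32+12-26=18; pred: 28+17-5=40
Step 4: prey: 18+7-21=4; pred: 40+14-8=46
Step 5: prey: 4+1-5=0; pred: 46+3-9=40
First extinction: prey at step 5

Answer: 5 prey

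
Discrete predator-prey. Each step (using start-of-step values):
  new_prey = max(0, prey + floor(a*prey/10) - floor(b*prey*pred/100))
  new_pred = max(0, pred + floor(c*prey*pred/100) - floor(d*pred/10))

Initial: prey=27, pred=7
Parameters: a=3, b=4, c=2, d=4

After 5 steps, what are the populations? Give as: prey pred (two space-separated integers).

Step 1: prey: 27+8-7=28; pred: 7+3-2=8
Step 2: prey: 28+8-8=28; pred: 8+4-3=9
Step 3: prey: 28+8-10=26; pred: 9+5-3=11
Step 4: prey: 26+7-11=22; pred: 11+5-4=12
Step 5: prey: 22+6-10=18; pred: 12+5-4=13

Answer: 18 13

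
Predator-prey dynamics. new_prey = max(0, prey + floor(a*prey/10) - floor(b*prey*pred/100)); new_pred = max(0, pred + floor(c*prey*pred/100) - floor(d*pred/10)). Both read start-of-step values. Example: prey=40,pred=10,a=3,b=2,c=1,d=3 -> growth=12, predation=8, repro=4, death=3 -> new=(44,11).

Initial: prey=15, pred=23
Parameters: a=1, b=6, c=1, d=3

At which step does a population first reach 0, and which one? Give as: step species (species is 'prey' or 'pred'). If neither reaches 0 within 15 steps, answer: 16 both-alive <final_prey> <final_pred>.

Answer: 1 prey

Derivation:
Step 1: prey: 15+1-20=0; pred: 23+3-6=20
First extinction: prey at step 1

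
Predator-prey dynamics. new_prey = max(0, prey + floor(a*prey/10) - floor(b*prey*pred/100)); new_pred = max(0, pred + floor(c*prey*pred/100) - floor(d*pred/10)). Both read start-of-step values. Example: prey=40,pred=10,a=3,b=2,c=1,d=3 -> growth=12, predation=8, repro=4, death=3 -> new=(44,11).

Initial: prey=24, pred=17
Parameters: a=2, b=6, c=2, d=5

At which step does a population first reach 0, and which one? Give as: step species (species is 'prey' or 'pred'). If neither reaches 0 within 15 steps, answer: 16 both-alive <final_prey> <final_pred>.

Answer: 2 prey

Derivation:
Step 1: prey: 24+4-24=4; pred: 17+8-8=17
Step 2: prey: 4+0-4=0; pred: 17+1-8=10
First extinction: prey at step 2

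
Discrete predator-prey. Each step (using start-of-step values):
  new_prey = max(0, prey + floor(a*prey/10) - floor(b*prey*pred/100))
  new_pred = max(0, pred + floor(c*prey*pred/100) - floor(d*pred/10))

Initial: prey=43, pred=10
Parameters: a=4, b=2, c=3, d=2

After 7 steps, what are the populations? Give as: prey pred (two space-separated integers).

Answer: 0 87

Derivation:
Step 1: prey: 43+17-8=52; pred: 10+12-2=20
Step 2: prey: 52+20-20=52; pred: 20+31-4=47
Step 3: prey: 52+20-48=24; pred: 47+73-9=111
Step 4: prey: 24+9-53=0; pred: 111+79-22=168
Step 5: prey: 0+0-0=0; pred: 168+0-33=135
Step 6: prey: 0+0-0=0; pred: 135+0-27=108
Step 7: prey: 0+0-0=0; pred: 108+0-21=87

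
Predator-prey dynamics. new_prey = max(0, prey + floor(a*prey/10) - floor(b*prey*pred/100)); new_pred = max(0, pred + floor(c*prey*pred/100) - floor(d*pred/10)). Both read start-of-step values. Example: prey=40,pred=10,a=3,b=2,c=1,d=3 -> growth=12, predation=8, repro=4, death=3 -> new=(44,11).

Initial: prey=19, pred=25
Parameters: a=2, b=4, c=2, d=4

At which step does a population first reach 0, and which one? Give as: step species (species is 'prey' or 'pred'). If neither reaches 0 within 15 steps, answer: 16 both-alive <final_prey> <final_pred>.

Step 1: prey: 19+3-19=3; pred: 25+9-10=24
Step 2: prey: 3+0-2=1; pred: 24+1-9=16
Step 3: prey: 1+0-0=1; pred: 16+0-6=10
Step 4: prey: 1+0-0=1; pred: 10+0-4=6
Step 5: prey: 1+0-0=1; pred: 6+0-2=4
Step 6: prey: 1+0-0=1; pred: 4+0-1=3
Step 7: prey: 1+0-0=1; pred: 3+0-1=2
Step 8: prey: 1+0-0=1; pred: 2+0-0=2
Steps 9-15: state stable at prey=1, pred=2 (no change)
No extinction within 15 steps

Answer: 16 both-alive 1 2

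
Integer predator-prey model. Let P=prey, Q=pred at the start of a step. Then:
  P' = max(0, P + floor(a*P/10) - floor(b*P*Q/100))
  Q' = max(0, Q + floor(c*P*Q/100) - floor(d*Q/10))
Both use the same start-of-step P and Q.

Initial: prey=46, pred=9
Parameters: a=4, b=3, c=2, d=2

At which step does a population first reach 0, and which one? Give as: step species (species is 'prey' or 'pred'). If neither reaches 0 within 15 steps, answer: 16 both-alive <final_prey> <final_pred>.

Step 1: prey: 46+18-12=52; pred: 9+8-1=16
Step 2: prey: 52+20-24=48; pred: 16+16-3=29
Step 3: prey: 48+19-41=26; pred: 29+27-5=51
Step 4: prey: 26+10-39=0; pred: 51+26-10=67
First extinction: prey at step 4

Answer: 4 prey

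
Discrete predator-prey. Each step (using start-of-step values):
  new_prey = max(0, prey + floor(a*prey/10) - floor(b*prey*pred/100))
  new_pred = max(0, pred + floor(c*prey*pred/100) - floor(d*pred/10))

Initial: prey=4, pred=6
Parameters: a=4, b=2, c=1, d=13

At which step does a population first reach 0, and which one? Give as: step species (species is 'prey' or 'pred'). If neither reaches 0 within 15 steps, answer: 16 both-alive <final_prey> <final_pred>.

Answer: 1 pred

Derivation:
Step 1: prey: 4+1-0=5; pred: 6+0-7=0
First extinction: pred at step 1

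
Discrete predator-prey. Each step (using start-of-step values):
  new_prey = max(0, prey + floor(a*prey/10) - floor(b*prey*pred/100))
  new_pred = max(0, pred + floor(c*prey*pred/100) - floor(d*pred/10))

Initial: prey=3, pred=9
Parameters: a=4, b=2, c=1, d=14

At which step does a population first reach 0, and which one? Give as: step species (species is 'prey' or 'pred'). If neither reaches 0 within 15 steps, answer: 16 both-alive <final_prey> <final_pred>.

Answer: 1 pred

Derivation:
Step 1: prey: 3+1-0=4; pred: 9+0-12=0
First extinction: pred at step 1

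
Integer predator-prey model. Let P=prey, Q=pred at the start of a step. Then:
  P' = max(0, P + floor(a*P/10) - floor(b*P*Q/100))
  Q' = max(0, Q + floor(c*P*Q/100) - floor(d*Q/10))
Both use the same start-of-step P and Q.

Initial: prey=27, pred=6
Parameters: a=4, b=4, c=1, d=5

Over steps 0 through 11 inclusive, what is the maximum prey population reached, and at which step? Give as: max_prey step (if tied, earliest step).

Answer: 152 8

Derivation:
Step 1: prey: 27+10-6=31; pred: 6+1-3=4
Step 2: prey: 31+12-4=39; pred: 4+1-2=3
Step 3: prey: 39+15-4=50; pred: 3+1-1=3
Step 4: prey: 50+20-6=64; pred: 3+1-1=3
Step 5: prey: 64+25-7=82; pred: 3+1-1=3
Step 6: prey: 82+32-9=105; pred: 3+2-1=4
Step 7: prey: 105+42-16=131; pred: 4+4-2=6
Step 8: prey: 131+52-31=152; pred: 6+7-3=10
Step 9: prey: 152+60-60=152; pred: 10+15-5=20
Step 10: prey: 152+60-121=91; pred: 20+30-10=40
Step 11: prey: 91+36-145=0; pred: 40+36-20=56
Max prey = 152 at step 8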